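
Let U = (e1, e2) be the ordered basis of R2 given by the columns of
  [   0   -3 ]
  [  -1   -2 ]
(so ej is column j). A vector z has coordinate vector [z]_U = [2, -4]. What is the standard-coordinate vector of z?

The coordinates say z = 2e1 - 4e2; adding the scaled basis vectors gives [12, 6].

[12, 6]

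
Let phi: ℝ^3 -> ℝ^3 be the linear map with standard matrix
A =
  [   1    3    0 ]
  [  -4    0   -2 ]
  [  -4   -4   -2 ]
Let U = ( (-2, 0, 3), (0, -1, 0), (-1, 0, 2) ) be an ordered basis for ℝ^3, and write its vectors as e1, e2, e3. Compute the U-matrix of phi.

[[2, 2, 2], [-2, 0, 0], [-2, -1, -3]]

Let P have columns e1, ..., e3. Then [phi]_U = P^(-1) A P.
Here det P = 1, so P^(-1) is integer; computing A P first and then P^(-1)(A P) gives [[2, 2, 2], [-2, 0, 0], [-2, -1, -3]].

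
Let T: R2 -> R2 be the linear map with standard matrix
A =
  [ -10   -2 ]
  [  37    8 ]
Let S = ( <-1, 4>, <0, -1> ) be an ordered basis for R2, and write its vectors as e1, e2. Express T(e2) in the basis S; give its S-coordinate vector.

<-2, 0>

Compute T(e2) = A e2 = <2, -8> in standard coordinates.
Then write this in S-coordinates: solve for y in y_1 e1 + y_2 e2 = <2, -8>.
This gives y = <-2, 0>, which is column 2 of [T]_S.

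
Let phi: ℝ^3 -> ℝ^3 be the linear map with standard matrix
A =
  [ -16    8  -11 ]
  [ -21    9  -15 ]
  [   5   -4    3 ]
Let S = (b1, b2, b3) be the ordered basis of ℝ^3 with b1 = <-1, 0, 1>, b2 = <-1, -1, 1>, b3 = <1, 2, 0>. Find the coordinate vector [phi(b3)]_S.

Column 3 of [phi]_S is the S-coordinate vector of phi(b3).
In standard coordinates phi(b3) = A b3 = <0, -3, -3>.
Converting to S: <0, -3, -3> = 0·b1 - 3b2 - 3b3, so the coordinate vector is <0, -3, -3>.

<0, -3, -3>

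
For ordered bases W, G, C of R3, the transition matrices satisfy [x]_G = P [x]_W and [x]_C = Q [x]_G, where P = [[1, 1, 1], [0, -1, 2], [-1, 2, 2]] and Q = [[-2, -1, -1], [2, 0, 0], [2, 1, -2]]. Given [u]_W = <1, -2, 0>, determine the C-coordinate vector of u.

<5, -2, 10>

Composing the changes, [u]_C = Q P [u]_W.
Q P = [[-1, -3, -6], [2, 2, 2], [4, -3, 0]]; applying this to <1, -2, 0> gives <5, -2, 10>.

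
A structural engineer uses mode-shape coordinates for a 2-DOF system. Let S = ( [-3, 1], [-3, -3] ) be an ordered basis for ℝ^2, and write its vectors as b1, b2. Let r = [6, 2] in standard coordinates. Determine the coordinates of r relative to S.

[-1, -1]

We seek scalars with c_1 b1 + c_2 b2 = r; equivalently solve M c = r where the columns of M are b1, b2.
System: -3c_1 - 3c_2 = 6, c_1 - 3c_2 = 2; solving gives c_1 = -1, c_2 = -1.
Check: -b1 - b2 = [6, 2].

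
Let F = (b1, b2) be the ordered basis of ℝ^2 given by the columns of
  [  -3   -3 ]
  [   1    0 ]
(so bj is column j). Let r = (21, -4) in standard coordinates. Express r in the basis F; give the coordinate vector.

(-4, -3)

[r]_F is the unique c with M c = r, where M has columns b1, b2.
System: -3c_1 - 3c_2 = 21, c_1 + 0c_2 = -4; solving gives c_1 = -4, c_2 = -3.
Check: -4b1 - 3b2 = (21, -4).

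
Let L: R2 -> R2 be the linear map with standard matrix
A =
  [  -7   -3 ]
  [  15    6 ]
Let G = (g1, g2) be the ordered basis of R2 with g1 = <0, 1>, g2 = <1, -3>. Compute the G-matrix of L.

Let P have columns g1, g2. Then [L]_G = P^(-1) A P.
Here det P = -1, so P^(-1) is integer; computing A P first and then P^(-1)(A P) gives [[-3, 3], [-3, 2]].

[[-3, 3], [-3, 2]]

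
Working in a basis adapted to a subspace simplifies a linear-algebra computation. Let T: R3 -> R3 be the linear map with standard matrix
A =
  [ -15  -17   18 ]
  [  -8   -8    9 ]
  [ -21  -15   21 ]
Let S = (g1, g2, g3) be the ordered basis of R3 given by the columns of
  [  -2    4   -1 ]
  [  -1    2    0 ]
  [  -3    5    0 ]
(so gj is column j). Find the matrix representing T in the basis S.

The j-th column of [T]_S is [T(gj)]_S.
T(g1) = A g1 = [-7, -3, -6] = -3g1 - 3g2 + g3, so column 1 is [-3, -3, 1].
Repeating for g2, g3 and assembling the columns gives [[-3, 3, -2], [-3, 0, 3], [1, -2, 1]].

[[-3, 3, -2], [-3, 0, 3], [1, -2, 1]]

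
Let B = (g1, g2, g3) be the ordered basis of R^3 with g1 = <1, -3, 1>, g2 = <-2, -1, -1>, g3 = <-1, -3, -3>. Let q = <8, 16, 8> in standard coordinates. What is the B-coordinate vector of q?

<-2, -4, -2>

Write q = c_1 g1 + ... + c_3 g3 and solve for the c_i.
Row-reducing the augmented matrix [M | q] gives c = (-2, -4, -2).
Check: -2g1 - 4g2 - 2g3 = <8, 16, 8>.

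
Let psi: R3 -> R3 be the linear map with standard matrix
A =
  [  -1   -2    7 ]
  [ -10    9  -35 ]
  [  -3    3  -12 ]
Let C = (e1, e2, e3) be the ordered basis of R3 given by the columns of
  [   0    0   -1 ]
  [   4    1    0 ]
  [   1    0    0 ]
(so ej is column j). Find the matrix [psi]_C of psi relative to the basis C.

The j-th column of [psi]_C is [psi(ej)]_C.
psi(e1) = A e1 = [-1, 1, 0] = 0·e1 + e2 + e3, so column 1 is [0, 1, 1].
Repeating for e2, e3 and assembling the columns gives [[0, 3, 3], [1, -3, -2], [1, 2, -1]].

[[0, 3, 3], [1, -3, -2], [1, 2, -1]]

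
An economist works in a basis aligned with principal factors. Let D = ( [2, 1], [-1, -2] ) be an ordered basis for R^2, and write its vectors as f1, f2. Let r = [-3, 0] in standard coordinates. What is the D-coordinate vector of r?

[-2, -1]

Write r = c_1 f1 + c_2 f2 and solve for the c_i.
System: 2c_1 - c_2 = -3, c_1 - 2c_2 = 0; solving gives c_1 = -2, c_2 = -1.
Check: -2f1 - f2 = [-3, 0].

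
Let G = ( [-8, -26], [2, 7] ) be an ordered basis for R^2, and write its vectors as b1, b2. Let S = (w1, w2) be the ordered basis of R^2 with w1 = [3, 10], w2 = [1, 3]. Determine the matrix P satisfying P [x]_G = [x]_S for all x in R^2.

Let M have columns bj and N have columns wj. Then for every x, N [x]_S = x = M [x]_G, so P = N^(-1) M.
Since det N = -1, N^(-1) has integer entries; multiplying gives P = [[-2, 1], [-2, -1]].

[[-2, 1], [-2, -1]]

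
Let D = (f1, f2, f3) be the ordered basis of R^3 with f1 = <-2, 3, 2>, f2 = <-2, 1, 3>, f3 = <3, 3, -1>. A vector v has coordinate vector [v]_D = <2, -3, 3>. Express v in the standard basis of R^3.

<11, 12, -8>

The coordinates say v = 2f1 - 3f2 + 3f3; adding the scaled basis vectors gives <11, 12, -8>.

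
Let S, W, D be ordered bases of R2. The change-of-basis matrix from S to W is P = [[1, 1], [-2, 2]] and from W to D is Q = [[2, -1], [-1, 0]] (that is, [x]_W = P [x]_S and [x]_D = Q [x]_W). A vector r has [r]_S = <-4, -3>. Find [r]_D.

First [r]_W = P [r]_S = <-7, 2>.
Then [r]_D = Q [r]_W = <-16, 7>.

<-16, 7>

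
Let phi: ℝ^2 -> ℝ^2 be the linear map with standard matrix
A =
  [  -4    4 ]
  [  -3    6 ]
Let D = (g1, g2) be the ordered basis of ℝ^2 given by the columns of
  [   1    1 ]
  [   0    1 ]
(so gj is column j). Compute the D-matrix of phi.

With P the matrix whose columns are g1, g2, [phi]_D = P^(-1) A P.
Column by column: phi(g1) = A g1 = [-4, -3]; its D-coordinates [-1, -3] give column 1.
Continuing for each basis vector yields [phi]_D = [[-1, -3], [-3, 3]].

[[-1, -3], [-3, 3]]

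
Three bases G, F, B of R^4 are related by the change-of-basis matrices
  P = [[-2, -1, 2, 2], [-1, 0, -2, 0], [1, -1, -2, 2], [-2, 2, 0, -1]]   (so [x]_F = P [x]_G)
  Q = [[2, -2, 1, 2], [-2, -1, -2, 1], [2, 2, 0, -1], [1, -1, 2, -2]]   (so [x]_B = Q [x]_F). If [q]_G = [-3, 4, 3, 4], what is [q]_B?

Apply P to get F-coordinates [16, -3, -5, 10], then Q to get B-coordinates.
The result is [q]_B = [53, -9, 16, -11].

[53, -9, 16, -11]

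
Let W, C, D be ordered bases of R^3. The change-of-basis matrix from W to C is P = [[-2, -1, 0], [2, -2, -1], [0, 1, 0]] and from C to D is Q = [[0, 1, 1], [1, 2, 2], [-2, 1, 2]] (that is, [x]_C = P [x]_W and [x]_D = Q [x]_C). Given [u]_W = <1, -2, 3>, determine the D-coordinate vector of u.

Apply P to get C-coordinates <0, 3, -2>, then Q to get D-coordinates.
The result is [u]_D = <1, 2, -1>.

<1, 2, -1>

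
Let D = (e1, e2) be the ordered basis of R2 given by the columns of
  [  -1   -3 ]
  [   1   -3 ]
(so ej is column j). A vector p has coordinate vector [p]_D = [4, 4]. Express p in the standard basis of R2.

[-16, -8]

The coordinates say p = 4e1 + 4e2; adding the scaled basis vectors gives [-16, -8].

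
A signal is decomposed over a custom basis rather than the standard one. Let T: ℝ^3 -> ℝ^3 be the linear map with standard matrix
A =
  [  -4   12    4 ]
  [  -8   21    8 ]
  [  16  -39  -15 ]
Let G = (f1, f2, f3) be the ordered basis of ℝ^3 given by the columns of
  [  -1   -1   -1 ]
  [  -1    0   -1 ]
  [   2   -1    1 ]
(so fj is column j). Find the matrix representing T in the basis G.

[[-1, -1, 2], [3, 0, -1], [-2, 1, 3]]

With P the matrix whose columns are f1, ..., f3, [T]_G = P^(-1) A P.
Column by column: T(f1) = A f1 = [0, 3, -7]; its G-coordinates [-1, 3, -2] give column 1.
Continuing for each basis vector yields [T]_G = [[-1, -1, 2], [3, 0, -1], [-2, 1, 3]].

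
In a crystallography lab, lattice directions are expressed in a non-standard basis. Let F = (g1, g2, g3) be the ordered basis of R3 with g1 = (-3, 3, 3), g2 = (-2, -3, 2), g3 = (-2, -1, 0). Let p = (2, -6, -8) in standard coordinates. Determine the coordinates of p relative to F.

Write p = c_1 g1 + ... + c_3 g3 and solve for the c_i.
Solving this 3x3 system gives c = (-2, -1, 3).
Check: -2g1 - g2 + 3g3 = (2, -6, -8).

(-2, -1, 3)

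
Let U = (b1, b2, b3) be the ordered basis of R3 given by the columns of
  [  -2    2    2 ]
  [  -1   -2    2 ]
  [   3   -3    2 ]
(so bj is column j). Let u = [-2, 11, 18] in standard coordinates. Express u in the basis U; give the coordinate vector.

We seek scalars with c_1 b1 + ... + c_3 b3 = u; equivalently solve M c = u where the columns of M are b1, ..., b3.
Row-reducing the augmented matrix [M | u] gives c = (1, -3, 3).
Check: b1 - 3b2 + 3b3 = [-2, 11, 18].

[1, -3, 3]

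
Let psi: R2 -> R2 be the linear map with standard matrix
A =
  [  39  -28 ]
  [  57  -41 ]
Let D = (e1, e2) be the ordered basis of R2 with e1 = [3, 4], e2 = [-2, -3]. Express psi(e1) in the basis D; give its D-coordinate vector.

Column 1 of [psi]_D is the D-coordinate vector of psi(e1).
In standard coordinates psi(e1) = A e1 = [5, 7].
Converting to D: [5, 7] = e1 - e2, so the coordinate vector is [1, -1].

[1, -1]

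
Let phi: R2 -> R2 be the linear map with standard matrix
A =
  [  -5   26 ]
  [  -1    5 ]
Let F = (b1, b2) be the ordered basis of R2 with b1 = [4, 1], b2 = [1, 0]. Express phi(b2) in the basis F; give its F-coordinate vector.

[-1, -1]

Column 2 of [phi]_F is the F-coordinate vector of phi(b2).
In standard coordinates phi(b2) = A b2 = [-5, -1].
Converting to F: [-5, -1] = -b1 - b2, so the coordinate vector is [-1, -1].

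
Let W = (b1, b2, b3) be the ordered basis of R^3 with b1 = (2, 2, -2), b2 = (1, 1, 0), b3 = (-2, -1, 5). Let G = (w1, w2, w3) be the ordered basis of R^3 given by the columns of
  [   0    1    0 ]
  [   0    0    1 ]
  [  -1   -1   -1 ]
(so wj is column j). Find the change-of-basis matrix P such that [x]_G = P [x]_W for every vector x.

Take x = bj: its W-coordinates are the j-th standard unit vector, so P e_j — column j of P — equals [bj]_G.
b1 = -2w1 + 2w2 + 2w3, giving column 1 = (-2, 2, 2); repeating for each j gives P = [[-2, -2, -2], [2, 1, -2], [2, 1, -1]].

[[-2, -2, -2], [2, 1, -2], [2, 1, -1]]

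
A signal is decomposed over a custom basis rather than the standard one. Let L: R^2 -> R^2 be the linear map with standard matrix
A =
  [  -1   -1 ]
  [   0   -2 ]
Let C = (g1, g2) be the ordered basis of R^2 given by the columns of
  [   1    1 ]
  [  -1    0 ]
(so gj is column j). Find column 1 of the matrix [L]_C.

Column 1 of [L]_C is the C-coordinate vector of L(g1).
In standard coordinates L(g1) = A g1 = <0, 2>.
Converting to C: <0, 2> = -2g1 + 2g2, so the coordinate vector is <-2, 2>.

<-2, 2>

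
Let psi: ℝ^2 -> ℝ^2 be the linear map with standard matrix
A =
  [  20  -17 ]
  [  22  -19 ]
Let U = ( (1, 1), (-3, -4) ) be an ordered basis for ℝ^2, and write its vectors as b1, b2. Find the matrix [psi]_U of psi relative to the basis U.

[[3, 2], [0, -2]]

With P the matrix whose columns are b1, b2, [psi]_U = P^(-1) A P.
Column by column: psi(b1) = A b1 = (3, 3); its U-coordinates (3, 0) give column 1.
Continuing for each basis vector yields [psi]_U = [[3, 2], [0, -2]].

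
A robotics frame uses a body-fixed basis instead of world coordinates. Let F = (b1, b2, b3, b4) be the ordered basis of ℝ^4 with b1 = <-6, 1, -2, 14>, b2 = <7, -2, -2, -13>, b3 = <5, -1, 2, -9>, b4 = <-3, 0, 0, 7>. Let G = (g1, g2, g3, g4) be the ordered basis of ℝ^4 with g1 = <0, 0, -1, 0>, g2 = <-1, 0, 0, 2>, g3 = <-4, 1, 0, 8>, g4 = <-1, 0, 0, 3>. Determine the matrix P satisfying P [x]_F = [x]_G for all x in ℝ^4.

Take x = bj: its F-coordinates are the j-th standard unit vector, so P e_j — column j of P — equals [bj]_G.
b1 = 2g1 + 0·g2 + g3 + 2g4, giving column 1 = <2, 0, 1, 2>; repeating for each j gives P = [[2, 2, -2, 0], [0, 0, -2, 2], [1, -2, -1, 0], [2, 1, 1, 1]].

[[2, 2, -2, 0], [0, 0, -2, 2], [1, -2, -1, 0], [2, 1, 1, 1]]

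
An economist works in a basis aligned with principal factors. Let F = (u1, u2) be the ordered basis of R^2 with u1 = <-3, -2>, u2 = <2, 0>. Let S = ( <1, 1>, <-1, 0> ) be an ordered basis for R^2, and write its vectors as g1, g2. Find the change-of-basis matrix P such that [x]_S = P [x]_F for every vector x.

[[-2, 0], [1, -2]]

Let M have columns uj and N have columns gj. Then for every x, N [x]_S = x = M [x]_F, so P = N^(-1) M.
Since det N = 1, N^(-1) has integer entries; multiplying gives P = [[-2, 0], [1, -2]].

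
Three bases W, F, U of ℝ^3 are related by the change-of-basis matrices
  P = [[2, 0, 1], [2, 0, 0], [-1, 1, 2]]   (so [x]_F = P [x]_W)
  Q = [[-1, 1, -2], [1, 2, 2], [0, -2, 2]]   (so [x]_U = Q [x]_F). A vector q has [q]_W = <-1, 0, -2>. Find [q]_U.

First [q]_F = P [q]_W = <-4, -2, -3>.
Then [q]_U = Q [q]_F = <8, -14, -2>.

<8, -14, -2>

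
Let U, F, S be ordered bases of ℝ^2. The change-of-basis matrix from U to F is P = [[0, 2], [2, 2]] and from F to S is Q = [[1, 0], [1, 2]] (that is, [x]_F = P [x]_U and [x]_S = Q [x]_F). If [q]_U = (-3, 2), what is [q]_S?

Composing the changes, [q]_S = Q P [q]_U.
Q P = [[0, 2], [4, 6]]; applying this to (-3, 2) gives (4, 0).

(4, 0)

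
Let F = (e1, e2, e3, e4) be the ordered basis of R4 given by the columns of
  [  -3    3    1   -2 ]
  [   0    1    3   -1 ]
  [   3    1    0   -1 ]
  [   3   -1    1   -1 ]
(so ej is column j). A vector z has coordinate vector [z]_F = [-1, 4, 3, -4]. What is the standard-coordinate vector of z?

z = M [z]_F, where M has columns e1, ..., e4.
Carrying out the matrix-vector product, z = [26, 17, 5, 0].

[26, 17, 5, 0]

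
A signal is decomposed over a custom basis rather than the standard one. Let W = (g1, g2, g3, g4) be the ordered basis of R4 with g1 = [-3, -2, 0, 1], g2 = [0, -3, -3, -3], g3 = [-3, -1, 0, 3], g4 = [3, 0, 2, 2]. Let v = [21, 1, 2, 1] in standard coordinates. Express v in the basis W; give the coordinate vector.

We seek scalars with c_1 g1 + ... + c_4 g4 = v; equivalently solve M c = v where the columns of M are g1, ..., g4.
Gaussian elimination on [M | v] yields c = (-4, 2, 1, 4).
Check: -4g1 + 2g2 + g3 + 4g4 = [21, 1, 2, 1].

[-4, 2, 1, 4]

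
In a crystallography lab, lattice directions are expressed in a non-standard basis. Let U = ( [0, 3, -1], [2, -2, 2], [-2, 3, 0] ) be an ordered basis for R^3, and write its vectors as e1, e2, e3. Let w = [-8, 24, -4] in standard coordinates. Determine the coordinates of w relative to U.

Write w = c_1 e1 + ... + c_3 e3 and solve for the c_i.
Gaussian elimination on [M | w] yields c = (4, 0, 4).
Check: 4e1 + 0·e2 + 4e3 = [-8, 24, -4].

[4, 0, 4]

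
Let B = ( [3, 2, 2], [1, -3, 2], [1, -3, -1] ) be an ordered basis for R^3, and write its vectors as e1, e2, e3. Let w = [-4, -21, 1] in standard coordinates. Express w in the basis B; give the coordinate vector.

[w]_B is the unique c with M c = w, where M has columns e1, ..., e3.
Row-reducing the augmented matrix [M | w] gives c = (-3, 4, 1).
Check: -3e1 + 4e2 + e3 = [-4, -21, 1].

[-3, 4, 1]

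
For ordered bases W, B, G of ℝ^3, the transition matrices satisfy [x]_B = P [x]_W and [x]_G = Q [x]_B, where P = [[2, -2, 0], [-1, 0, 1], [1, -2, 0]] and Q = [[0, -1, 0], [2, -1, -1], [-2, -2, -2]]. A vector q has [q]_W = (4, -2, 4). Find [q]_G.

First [q]_B = P [q]_W = (12, 0, 8).
Then [q]_G = Q [q]_B = (0, 16, -40).

(0, 16, -40)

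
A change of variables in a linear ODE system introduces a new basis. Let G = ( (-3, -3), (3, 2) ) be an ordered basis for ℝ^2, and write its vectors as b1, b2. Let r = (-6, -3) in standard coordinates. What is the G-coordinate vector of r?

We seek scalars with c_1 b1 + c_2 b2 = r; equivalently solve M c = r where the columns of M are b1, b2.
System: -3c_1 + 3c_2 = -6, -3c_1 + 2c_2 = -3; solving gives c_1 = -1, c_2 = -3.
Check: -b1 - 3b2 = (-6, -3).

(-1, -3)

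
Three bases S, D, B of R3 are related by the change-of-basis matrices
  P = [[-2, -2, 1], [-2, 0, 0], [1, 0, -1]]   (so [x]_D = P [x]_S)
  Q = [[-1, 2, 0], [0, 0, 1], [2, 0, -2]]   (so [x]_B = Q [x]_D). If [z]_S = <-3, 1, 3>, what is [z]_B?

<5, -6, 26>

First [z]_D = P [z]_S = <7, 6, -6>.
Then [z]_B = Q [z]_D = <5, -6, 26>.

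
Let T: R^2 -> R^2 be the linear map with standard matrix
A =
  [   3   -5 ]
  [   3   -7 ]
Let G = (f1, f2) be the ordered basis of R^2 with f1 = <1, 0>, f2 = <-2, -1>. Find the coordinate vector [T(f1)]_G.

Compute T(f1) = A f1 = <3, 3> in standard coordinates.
Then write this in G-coordinates: solve for y in y_1 f1 + y_2 f2 = <3, 3>.
This gives y = <-3, -3>, which is column 1 of [T]_G.

<-3, -3>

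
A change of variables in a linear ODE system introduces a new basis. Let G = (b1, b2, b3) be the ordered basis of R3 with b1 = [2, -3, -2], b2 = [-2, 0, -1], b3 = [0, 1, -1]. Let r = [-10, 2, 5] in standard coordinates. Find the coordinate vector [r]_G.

[r]_G is the unique c with M c = r, where M has columns b1, ..., b3.
Gaussian elimination on [M | r] yields c = (-2, 3, -4).
Check: -2b1 + 3b2 - 4b3 = [-10, 2, 5].

[-2, 3, -4]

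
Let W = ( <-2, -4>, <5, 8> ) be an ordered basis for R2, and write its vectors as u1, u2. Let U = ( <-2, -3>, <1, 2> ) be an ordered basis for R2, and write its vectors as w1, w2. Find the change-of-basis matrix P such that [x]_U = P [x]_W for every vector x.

[[0, -2], [-2, 1]]

Take x = uj: its W-coordinates are the j-th standard unit vector, so P e_j — column j of P — equals [uj]_U.
u1 = 0·w1 - 2w2, giving column 1 = <0, -2>; repeating for each j gives P = [[0, -2], [-2, 1]].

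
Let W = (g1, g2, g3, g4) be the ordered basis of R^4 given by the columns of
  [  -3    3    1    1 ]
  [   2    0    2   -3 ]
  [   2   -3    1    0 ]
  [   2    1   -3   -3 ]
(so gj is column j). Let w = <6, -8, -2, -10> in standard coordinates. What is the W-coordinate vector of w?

<-4, -2, 0, 0>

Write w = c_1 g1 + ... + c_4 g4 and solve for the c_i.
Solving this 4x4 system gives c = (-4, -2, 0, 0).
Check: -4g1 - 2g2 + 0·g3 + 0·g4 = <6, -8, -2, -10>.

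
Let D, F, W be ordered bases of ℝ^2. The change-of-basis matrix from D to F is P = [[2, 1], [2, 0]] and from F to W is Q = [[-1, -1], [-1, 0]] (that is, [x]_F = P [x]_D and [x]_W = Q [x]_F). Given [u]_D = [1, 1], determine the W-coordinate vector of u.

Composing the changes, [u]_W = Q P [u]_D.
Q P = [[-4, -1], [-2, -1]]; applying this to [1, 1] gives [-5, -3].

[-5, -3]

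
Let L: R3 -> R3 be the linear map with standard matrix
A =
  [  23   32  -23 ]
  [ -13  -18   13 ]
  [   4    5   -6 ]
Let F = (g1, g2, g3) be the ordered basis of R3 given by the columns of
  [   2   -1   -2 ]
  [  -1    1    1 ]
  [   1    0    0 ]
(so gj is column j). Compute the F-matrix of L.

With P the matrix whose columns are g1, ..., g3, [L]_F = P^(-1) A P.
Column by column: L(g1) = A g1 = (-9, 5, -3); its F-coordinates (-3, 1, 1) give column 1.
Continuing for each basis vector yields [L]_F = [[-3, 1, -3], [1, -1, 2], [1, -3, 3]].

[[-3, 1, -3], [1, -1, 2], [1, -3, 3]]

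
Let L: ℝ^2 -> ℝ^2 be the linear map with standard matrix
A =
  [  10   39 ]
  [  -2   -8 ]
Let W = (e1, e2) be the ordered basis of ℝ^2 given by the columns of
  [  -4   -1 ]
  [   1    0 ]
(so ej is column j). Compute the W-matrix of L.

The j-th column of [L]_W is [L(ej)]_W.
L(e1) = A e1 = [-1, 0] = 0·e1 + e2, so column 1 is [0, 1].
Repeating for e2 and assembling the columns gives [[0, 2], [1, 2]].

[[0, 2], [1, 2]]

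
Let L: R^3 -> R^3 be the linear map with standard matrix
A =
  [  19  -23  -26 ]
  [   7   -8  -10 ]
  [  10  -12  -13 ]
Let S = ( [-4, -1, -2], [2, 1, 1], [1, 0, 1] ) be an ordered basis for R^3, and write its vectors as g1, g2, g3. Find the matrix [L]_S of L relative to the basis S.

The j-th column of [L]_S is [L(gj)]_S.
L(g1) = A g1 = [-1, 0, -2] = -g1 - g2 - 3g3, so column 1 is [-1, -1, -3].
Repeating for g2, g3 and assembling the columns gives [[-1, 2, 1], [-1, -2, -2], [-3, 1, 1]].

[[-1, 2, 1], [-1, -2, -2], [-3, 1, 1]]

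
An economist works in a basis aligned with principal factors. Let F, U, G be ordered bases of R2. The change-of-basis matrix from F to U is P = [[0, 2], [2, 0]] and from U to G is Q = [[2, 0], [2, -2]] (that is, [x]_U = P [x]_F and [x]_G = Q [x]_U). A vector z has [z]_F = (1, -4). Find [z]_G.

Apply P to get U-coordinates (-8, 2), then Q to get G-coordinates.
The result is [z]_G = (-16, -20).

(-16, -20)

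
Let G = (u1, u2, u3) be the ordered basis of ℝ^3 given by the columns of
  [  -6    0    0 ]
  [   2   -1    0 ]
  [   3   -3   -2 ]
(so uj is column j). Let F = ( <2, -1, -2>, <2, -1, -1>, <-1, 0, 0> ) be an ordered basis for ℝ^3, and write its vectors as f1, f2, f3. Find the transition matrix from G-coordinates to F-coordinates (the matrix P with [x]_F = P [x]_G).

[[-1, 2, 2], [-1, -1, -2], [2, 2, 0]]

Column j of P is [uj]_F, since P maps G-coordinates to F-coordinates.
Expressing u1 in F: u1 = -f1 - f2 + 2f3, so column 1 of P is <-1, -1, 2>.
Doing the same for each uj gives P = [[-1, 2, 2], [-1, -1, -2], [2, 2, 0]].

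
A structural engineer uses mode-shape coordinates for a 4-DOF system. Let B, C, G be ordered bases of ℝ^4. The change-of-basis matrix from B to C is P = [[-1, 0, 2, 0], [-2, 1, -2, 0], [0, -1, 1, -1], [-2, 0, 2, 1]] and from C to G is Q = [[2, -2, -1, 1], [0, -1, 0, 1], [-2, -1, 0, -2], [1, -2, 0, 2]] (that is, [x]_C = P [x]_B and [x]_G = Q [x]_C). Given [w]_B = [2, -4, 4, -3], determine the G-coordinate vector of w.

Composing the changes, [w]_G = Q P [w]_B.
Q P = [[0, -1, 9, 2], [0, -1, 4, 1], [8, -1, -6, -2], [-1, -2, 10, 2]]; applying this to [2, -4, 4, -3] gives [34, 17, 2, 40].

[34, 17, 2, 40]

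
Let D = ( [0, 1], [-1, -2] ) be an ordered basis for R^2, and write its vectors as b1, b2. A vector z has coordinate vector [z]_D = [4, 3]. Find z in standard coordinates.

[-3, -2]

The coordinates say z = 4b1 + 3b2; adding the scaled basis vectors gives [-3, -2].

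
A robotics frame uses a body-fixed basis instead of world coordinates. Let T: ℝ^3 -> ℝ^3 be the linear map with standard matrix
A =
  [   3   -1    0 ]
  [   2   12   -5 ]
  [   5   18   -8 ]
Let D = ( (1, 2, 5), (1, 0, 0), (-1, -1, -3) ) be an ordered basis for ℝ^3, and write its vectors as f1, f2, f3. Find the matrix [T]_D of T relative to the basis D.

[[2, 1, 2], [2, 2, -1], [3, 0, 3]]

The j-th column of [T]_D is [T(fj)]_D.
T(f1) = A f1 = (1, 1, 1) = 2f1 + 2f2 + 3f3, so column 1 is (2, 2, 3).
Repeating for f2, f3 and assembling the columns gives [[2, 1, 2], [2, 2, -1], [3, 0, 3]].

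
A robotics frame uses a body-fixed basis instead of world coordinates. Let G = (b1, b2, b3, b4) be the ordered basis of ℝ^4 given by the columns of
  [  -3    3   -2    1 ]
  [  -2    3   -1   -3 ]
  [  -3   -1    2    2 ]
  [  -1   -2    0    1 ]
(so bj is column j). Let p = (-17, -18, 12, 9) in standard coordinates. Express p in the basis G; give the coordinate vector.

We seek scalars with c_1 b1 + ... + c_4 b4 = p; equivalently solve M c = p where the columns of M are b1, ..., b4.
Solving this 4x4 system gives c = (0, -4, 3, 1).
Check: 0·b1 - 4b2 + 3b3 + b4 = (-17, -18, 12, 9).

(0, -4, 3, 1)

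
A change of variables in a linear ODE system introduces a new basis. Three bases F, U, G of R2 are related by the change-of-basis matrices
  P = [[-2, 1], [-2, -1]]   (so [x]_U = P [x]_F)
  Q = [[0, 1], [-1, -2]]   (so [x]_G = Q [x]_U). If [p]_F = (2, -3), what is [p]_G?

(-1, 9)

Apply P to get U-coordinates (-7, -1), then Q to get G-coordinates.
The result is [p]_G = (-1, 9).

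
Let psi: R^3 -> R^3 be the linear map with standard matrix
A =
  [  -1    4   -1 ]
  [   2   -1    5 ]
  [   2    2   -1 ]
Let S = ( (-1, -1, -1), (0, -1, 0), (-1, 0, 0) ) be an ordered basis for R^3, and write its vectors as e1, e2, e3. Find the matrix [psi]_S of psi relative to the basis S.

[[3, 2, 2], [3, -3, 0], [-1, 2, -3]]

With P the matrix whose columns are e1, ..., e3, [psi]_S = P^(-1) A P.
Column by column: psi(e1) = A e1 = (-2, -6, -3); its S-coordinates (3, 3, -1) give column 1.
Continuing for each basis vector yields [psi]_S = [[3, 2, 2], [3, -3, 0], [-1, 2, -3]].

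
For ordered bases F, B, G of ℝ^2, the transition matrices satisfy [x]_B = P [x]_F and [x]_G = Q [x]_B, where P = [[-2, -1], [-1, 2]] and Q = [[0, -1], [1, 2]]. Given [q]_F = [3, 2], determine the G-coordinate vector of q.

[-1, -6]

Composing the changes, [q]_G = Q P [q]_F.
Q P = [[1, -2], [-4, 3]]; applying this to [3, 2] gives [-1, -6].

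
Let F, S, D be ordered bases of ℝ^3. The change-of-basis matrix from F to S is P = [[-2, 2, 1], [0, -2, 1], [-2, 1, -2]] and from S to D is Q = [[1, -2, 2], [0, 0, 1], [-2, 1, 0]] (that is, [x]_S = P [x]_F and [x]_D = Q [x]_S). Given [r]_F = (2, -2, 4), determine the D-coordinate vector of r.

First [r]_S = P [r]_F = (-4, 8, -14).
Then [r]_D = Q [r]_S = (-48, -14, 16).

(-48, -14, 16)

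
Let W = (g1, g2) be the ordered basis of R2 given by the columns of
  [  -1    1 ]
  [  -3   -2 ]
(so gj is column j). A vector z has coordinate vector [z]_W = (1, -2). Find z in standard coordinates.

(-3, 1)

The coordinates say z = g1 - 2g2; adding the scaled basis vectors gives (-3, 1).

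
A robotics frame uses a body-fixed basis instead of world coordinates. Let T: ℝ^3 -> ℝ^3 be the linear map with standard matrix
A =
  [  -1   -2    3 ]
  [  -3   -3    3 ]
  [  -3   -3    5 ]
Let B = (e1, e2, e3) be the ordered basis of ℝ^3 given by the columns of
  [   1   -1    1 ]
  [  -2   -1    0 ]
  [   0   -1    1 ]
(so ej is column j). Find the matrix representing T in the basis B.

[[0, -1, 0], [-3, -1, 0], [0, 0, 2]]

With P the matrix whose columns are e1, ..., e3, [T]_B = P^(-1) A P.
Column by column: T(e1) = A e1 = <3, 3, 3>; its B-coordinates <0, -3, 0> give column 1.
Continuing for each basis vector yields [T]_B = [[0, -1, 0], [-3, -1, 0], [0, 0, 2]].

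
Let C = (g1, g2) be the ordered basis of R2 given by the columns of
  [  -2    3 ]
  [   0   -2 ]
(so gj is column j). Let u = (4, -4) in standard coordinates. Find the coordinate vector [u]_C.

We seek scalars with c_1 g1 + c_2 g2 = u; equivalently solve M c = u where the columns of M are g1, g2.
System: -2c_1 + 3c_2 = 4, 0c_1 - 2c_2 = -4; solving gives c_1 = 1, c_2 = 2.
Check: g1 + 2g2 = (4, -4).

(1, 2)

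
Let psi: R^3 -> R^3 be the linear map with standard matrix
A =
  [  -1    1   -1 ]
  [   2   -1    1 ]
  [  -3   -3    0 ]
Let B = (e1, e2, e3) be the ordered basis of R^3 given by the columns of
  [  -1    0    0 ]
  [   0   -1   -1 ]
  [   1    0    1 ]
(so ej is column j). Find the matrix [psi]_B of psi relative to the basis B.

The j-th column of [psi]_B is [psi(ej)]_B.
psi(e1) = A e1 = <0, -1, 3> = 0·e1 - 2e2 + 3e3, so column 1 is <0, -2, 3>.
Repeating for e2, e3 and assembling the columns gives [[0, 1, 2], [-2, -3, -3], [3, 2, 1]].

[[0, 1, 2], [-2, -3, -3], [3, 2, 1]]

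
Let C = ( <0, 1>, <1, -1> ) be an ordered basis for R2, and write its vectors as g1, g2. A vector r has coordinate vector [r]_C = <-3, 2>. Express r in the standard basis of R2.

<2, -5>

By definition r = -3g1 + 2g2.
Summing componentwise gives <2, -5>.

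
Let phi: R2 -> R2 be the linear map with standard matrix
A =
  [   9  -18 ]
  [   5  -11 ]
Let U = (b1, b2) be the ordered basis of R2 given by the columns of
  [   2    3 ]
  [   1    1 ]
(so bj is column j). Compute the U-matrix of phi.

[[-3, 3], [2, 1]]

Let P have columns b1, b2. Then [phi]_U = P^(-1) A P.
Here det P = -1, so P^(-1) is integer; computing A P first and then P^(-1)(A P) gives [[-3, 3], [2, 1]].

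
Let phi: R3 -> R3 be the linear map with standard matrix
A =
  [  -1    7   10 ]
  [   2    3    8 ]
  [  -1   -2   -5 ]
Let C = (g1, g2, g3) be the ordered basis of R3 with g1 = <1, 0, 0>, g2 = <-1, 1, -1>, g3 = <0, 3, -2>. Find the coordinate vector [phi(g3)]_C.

Compute phi(g3) = A g3 = <1, -7, 4> in standard coordinates.
Then write this in C-coordinates: solve for y in y_1 g1 + ... + y_3 g3 = <1, -7, 4>.
This gives y = <3, 2, -3>, which is column 3 of [phi]_C.

<3, 2, -3>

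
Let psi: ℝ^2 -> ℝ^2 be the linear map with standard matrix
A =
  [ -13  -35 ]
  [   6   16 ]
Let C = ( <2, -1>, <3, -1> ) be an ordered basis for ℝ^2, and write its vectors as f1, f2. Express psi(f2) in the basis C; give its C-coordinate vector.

<-2, 0>

Compute psi(f2) = A f2 = <-4, 2> in standard coordinates.
Then write this in C-coordinates: solve for y in y_1 f1 + y_2 f2 = <-4, 2>.
This gives y = <-2, 0>, which is column 2 of [psi]_C.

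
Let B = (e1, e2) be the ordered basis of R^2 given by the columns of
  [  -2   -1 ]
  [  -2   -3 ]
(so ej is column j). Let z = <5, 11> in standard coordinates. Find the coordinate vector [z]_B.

[z]_B is the unique c with M c = z, where M has columns e1, e2.
System: -2c_1 - c_2 = 5, -2c_1 - 3c_2 = 11; solving gives c_1 = -1, c_2 = -3.
Check: -e1 - 3e2 = <5, 11>.

<-1, -3>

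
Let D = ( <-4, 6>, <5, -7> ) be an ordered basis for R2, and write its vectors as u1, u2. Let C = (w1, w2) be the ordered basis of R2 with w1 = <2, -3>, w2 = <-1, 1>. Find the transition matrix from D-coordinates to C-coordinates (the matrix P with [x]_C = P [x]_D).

[[-2, 2], [0, -1]]

Take x = uj: its D-coordinates are the j-th standard unit vector, so P e_j — column j of P — equals [uj]_C.
u1 = -2w1 + 0·w2, giving column 1 = <-2, 0>; repeating for each j gives P = [[-2, 2], [0, -1]].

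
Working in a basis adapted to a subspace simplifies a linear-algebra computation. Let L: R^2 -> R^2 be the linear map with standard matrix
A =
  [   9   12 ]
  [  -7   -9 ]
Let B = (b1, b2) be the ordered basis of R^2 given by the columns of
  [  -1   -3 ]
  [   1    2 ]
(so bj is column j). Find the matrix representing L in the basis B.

With P the matrix whose columns are b1, b2, [L]_B = P^(-1) A P.
Column by column: L(b1) = A b1 = <3, -2>; its B-coordinates <0, -1> give column 1.
Continuing for each basis vector yields [L]_B = [[0, 3], [-1, 0]].

[[0, 3], [-1, 0]]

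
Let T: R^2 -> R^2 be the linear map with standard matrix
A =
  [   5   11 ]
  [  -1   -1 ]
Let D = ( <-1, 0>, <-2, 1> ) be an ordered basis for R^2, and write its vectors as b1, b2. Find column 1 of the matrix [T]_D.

<3, 1>

Column 1 of [T]_D is the D-coordinate vector of T(b1).
In standard coordinates T(b1) = A b1 = <-5, 1>.
Converting to D: <-5, 1> = 3b1 + b2, so the coordinate vector is <3, 1>.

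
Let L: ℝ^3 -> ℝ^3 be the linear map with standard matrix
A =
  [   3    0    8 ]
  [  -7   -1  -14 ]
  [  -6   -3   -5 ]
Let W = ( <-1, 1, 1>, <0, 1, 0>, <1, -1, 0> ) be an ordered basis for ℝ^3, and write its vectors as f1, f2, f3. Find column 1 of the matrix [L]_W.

<-2, -3, 3>

Column 1 of [L]_W is the W-coordinate vector of L(f1).
In standard coordinates L(f1) = A f1 = <5, -8, -2>.
Converting to W: <5, -8, -2> = -2f1 - 3f2 + 3f3, so the coordinate vector is <-2, -3, 3>.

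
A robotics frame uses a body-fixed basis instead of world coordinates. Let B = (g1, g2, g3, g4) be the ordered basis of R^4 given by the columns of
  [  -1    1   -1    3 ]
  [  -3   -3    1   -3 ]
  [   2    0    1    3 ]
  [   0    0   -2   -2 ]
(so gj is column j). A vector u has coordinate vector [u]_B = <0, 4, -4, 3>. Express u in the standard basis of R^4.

<17, -25, 5, 2>

The coordinates say u = 0·g1 + 4g2 - 4g3 + 3g4; adding the scaled basis vectors gives <17, -25, 5, 2>.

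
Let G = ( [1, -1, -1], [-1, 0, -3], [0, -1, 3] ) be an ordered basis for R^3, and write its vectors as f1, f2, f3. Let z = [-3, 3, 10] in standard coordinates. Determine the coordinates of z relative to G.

Write z = c_1 f1 + ... + c_3 f3 and solve for the c_i.
Row-reducing the augmented matrix [M | z] gives c = (-4, -1, 1).
Check: -4f1 - f2 + f3 = [-3, 3, 10].

[-4, -1, 1]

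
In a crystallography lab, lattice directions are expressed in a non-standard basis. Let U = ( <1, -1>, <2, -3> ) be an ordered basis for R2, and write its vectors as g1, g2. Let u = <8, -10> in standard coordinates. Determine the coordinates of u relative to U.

Write u = c_1 g1 + c_2 g2 and solve for the c_i.
System: c_1 + 2c_2 = 8, -c_1 - 3c_2 = -10; solving gives c_1 = 4, c_2 = 2.
Check: 4g1 + 2g2 = <8, -10>.

<4, 2>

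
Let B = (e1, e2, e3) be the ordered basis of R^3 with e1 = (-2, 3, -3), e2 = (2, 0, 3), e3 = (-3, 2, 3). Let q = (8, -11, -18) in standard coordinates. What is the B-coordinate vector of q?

Write q = c_1 e1 + ... + c_3 e3 and solve for the c_i.
Solving this 3x3 system gives c = (-1, -3, -4).
Check: -e1 - 3e2 - 4e3 = (8, -11, -18).

(-1, -3, -4)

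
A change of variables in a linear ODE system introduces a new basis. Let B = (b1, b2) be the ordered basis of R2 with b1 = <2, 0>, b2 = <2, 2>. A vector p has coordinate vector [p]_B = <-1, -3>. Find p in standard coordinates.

By definition p = -b1 - 3b2.
Summing componentwise gives <-8, -6>.

<-8, -6>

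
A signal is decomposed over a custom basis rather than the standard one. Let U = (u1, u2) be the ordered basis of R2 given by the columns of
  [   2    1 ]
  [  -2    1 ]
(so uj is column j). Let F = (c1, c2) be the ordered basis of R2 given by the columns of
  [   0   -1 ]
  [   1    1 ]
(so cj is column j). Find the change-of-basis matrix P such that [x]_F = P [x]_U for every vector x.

[[0, 2], [-2, -1]]

Take x = uj: its U-coordinates are the j-th standard unit vector, so P e_j — column j of P — equals [uj]_F.
u1 = 0·c1 - 2c2, giving column 1 = (0, -2); repeating for each j gives P = [[0, 2], [-2, -1]].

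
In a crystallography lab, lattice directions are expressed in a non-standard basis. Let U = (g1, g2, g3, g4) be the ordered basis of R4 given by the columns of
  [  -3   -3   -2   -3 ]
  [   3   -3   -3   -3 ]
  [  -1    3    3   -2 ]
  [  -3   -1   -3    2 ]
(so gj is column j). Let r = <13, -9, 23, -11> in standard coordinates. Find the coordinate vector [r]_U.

[r]_U is the unique c with M c = r, where M has columns g1, ..., g4.
Row-reducing the augmented matrix [M | r] gives c = (-3, 0, 4, -4).
Check: -3g1 + 0·g2 + 4g3 - 4g4 = <13, -9, 23, -11>.

<-3, 0, 4, -4>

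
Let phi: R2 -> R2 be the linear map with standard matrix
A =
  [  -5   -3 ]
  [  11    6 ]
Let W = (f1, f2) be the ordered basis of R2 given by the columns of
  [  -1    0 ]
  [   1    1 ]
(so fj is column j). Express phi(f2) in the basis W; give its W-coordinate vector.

(3, 3)

Compute phi(f2) = A f2 = (-3, 6) in standard coordinates.
Then write this in W-coordinates: solve for y in y_1 f1 + y_2 f2 = (-3, 6).
This gives y = (3, 3), which is column 2 of [phi]_W.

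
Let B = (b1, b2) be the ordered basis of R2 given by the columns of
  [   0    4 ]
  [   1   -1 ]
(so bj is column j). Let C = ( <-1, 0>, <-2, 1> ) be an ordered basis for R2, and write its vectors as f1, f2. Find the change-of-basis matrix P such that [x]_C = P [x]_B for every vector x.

[[-2, -2], [1, -1]]

Take x = bj: its B-coordinates are the j-th standard unit vector, so P e_j — column j of P — equals [bj]_C.
b1 = -2f1 + f2, giving column 1 = <-2, 1>; repeating for each j gives P = [[-2, -2], [1, -1]].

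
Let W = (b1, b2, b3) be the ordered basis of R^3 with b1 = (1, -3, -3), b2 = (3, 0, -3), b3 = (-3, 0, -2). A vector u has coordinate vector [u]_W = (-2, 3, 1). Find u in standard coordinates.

(4, 6, -5)

By definition u = -2b1 + 3b2 + b3.
Summing componentwise gives (4, 6, -5).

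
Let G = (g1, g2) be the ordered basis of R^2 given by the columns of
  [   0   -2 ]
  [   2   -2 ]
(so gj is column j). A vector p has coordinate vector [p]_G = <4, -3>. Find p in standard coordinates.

<6, 14>

p = M [p]_G, where M has columns g1, g2.
Carrying out the matrix-vector product, p = <6, 14>.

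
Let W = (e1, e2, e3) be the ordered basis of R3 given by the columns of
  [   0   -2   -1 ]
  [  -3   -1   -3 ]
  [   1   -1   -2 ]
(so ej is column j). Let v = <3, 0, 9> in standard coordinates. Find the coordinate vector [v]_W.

Write v = c_1 e1 + ... + c_3 e3 and solve for the c_i.
Solving this 3x3 system gives c = (3, 0, -3).
Check: 3e1 + 0·e2 - 3e3 = <3, 0, 9>.

<3, 0, -3>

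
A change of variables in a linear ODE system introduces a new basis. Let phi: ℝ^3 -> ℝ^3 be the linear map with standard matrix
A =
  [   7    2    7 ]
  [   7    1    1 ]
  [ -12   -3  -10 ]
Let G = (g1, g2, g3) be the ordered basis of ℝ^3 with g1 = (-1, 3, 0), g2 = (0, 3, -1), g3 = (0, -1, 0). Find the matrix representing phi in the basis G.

[[1, 1, 2], [-3, -1, -3], [-2, -2, -2]]

The j-th column of [phi]_G is [phi(gj)]_G.
phi(g1) = A g1 = (-1, -4, 3) = g1 - 3g2 - 2g3, so column 1 is (1, -3, -2).
Repeating for g2, g3 and assembling the columns gives [[1, 1, 2], [-3, -1, -3], [-2, -2, -2]].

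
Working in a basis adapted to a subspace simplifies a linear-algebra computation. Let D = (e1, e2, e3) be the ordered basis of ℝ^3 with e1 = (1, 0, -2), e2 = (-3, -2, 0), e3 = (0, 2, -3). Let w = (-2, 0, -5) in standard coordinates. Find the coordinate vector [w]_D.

(1, 1, 1)

Write w = c_1 e1 + ... + c_3 e3 and solve for the c_i.
Gaussian elimination on [M | w] yields c = (1, 1, 1).
Check: e1 + e2 + e3 = (-2, 0, -5).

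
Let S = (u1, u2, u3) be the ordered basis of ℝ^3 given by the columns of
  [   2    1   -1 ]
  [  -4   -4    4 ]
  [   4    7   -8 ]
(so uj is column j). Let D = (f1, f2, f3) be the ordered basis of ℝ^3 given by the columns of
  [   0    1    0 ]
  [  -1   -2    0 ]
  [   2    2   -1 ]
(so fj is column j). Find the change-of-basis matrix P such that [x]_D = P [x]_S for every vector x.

[[0, 2, -2], [2, 1, -1], [0, -1, 2]]

Column j of P is [uj]_D, since P maps S-coordinates to D-coordinates.
Expressing u1 in D: u1 = 0·f1 + 2f2 + 0·f3, so column 1 of P is (0, 2, 0).
Doing the same for each uj gives P = [[0, 2, -2], [2, 1, -1], [0, -1, 2]].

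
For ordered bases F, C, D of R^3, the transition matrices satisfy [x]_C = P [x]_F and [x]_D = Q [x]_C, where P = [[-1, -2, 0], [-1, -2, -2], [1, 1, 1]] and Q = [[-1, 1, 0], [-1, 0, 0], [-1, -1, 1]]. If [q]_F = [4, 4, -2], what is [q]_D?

First [q]_C = P [q]_F = [-12, -8, 6].
Then [q]_D = Q [q]_C = [4, 12, 26].

[4, 12, 26]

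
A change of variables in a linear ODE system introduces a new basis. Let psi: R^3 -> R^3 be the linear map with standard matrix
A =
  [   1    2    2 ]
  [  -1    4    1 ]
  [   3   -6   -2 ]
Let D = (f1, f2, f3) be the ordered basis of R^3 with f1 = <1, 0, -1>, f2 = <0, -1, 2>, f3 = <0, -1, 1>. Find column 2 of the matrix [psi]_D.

<2, 2, 0>

Column 2 of [psi]_D is the D-coordinate vector of psi(f2).
In standard coordinates psi(f2) = A f2 = <2, -2, 2>.
Converting to D: <2, -2, 2> = 2f1 + 2f2 + 0·f3, so the coordinate vector is <2, 2, 0>.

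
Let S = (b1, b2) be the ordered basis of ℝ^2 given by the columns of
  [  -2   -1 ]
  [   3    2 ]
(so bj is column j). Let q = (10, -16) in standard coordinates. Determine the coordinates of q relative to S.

(-4, -2)

Write q = c_1 b1 + c_2 b2 and solve for the c_i.
System: -2c_1 - c_2 = 10, 3c_1 + 2c_2 = -16; solving gives c_1 = -4, c_2 = -2.
Check: -4b1 - 2b2 = (10, -16).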